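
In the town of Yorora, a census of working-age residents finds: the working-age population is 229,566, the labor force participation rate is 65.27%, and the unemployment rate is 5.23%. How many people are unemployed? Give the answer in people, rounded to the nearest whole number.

About 7,837 are unemployed.

Labor force = 0.6527 × 229,566 = 149,838.
Unemployed = 0.0523 × 149,838 ≈ 7,837.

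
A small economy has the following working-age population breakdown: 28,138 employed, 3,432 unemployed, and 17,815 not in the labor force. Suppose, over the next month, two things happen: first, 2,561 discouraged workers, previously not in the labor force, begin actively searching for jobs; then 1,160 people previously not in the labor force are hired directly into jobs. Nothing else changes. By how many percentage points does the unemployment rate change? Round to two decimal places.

The unemployment rate changes by +6.11 percentage points.

Initially, labor force = 28,138 + 3,432 = 31,570, so u = 3,432/31,570 = 10.87%.
After the first change, unemployed and labor force both rise by 2,561 → E = 28,138, U = 5,993, labor force = 34,131.
After the second change, employed and labor force both rise by 1,160; unemployed unchanged → E = 29,298, U = 5,993, labor force = 35,291.
New unemployment rate = 5,993 / 35,291 = 16.98%.
Change = 16.98% − 10.87% = +6.11 percentage points.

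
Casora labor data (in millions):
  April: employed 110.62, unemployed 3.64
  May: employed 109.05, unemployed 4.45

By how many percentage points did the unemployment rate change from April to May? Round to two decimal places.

April: labor force = 110.62 + 3.64 = 114.26; u = 3.64/114.26 = 3.19%.
May: labor force = 109.05 + 4.45 = 113.50; u = 4.45/113.50 = 3.92%.
Change = 3.92% − 3.19% = +0.73 pp.

The unemployment rate changed by +0.73 percentage points.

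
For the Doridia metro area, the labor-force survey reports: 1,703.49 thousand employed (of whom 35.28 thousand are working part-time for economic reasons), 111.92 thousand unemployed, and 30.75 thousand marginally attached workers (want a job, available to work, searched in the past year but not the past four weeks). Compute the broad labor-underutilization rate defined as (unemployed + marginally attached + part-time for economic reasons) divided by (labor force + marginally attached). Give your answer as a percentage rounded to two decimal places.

Labor force = 1,703.49 + 111.92 = 1,815.41 thousand.
Numerator = 111.92 + 30.75 + 35.28 = 177.95 thousand.
Denominator = 1,815.41 + 30.75 = 1,846.16 thousand.
Broad rate = 177.95 / 1,846.16 = 9.64%.

Broad underutilization rate ≈ 9.64%.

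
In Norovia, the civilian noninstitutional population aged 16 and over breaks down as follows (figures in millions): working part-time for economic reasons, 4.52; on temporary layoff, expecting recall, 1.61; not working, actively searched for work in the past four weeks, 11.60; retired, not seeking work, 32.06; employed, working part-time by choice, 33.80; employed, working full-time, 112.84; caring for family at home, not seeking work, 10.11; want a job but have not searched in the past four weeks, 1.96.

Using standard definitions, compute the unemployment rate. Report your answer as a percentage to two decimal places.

Unemployment rate ≈ 8.04%.

Employed = 4.52 + 33.80 + 112.84 = 151.16 million (anyone who worked, including part-time for economic reasons, counts as employed).
Unemployed = 1.61 + 11.60 = 13.21 million (jobless and actively searching, or on temporary layoff).
Labor force = 151.16 + 13.21 = 164.37 million.
Unemployment rate = 13.21 / 164.37 = 8.04%.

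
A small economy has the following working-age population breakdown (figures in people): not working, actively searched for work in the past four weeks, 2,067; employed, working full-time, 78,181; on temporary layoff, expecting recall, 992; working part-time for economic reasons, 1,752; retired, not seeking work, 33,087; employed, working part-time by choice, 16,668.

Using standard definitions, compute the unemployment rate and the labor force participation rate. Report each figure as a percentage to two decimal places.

Employed = 78,181 + 1,752 + 16,668 = 96,601 (anyone who worked, including part-time for economic reasons, counts as employed).
Unemployed = 2,067 + 992 = 3,059 (jobless and actively searching, or on temporary layoff).
Labor force = 96,601 + 3,059 = 99,660.
Not in labor force = 33,087 (those not working and not actively searching are outside the labor force).
Civilian working-age population = 99,660 + 33,087 = 132,747.
Unemployment rate = 3,059 / 99,660 = 3.07%.
Labor force participation rate = 99,660 / 132,747 = 75.08%.

Unemployment rate ≈ 3.07%; labor force participation rate ≈ 75.08%.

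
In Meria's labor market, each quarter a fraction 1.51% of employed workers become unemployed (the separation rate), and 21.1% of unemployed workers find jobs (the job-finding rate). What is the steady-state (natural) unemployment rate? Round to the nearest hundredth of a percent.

Steady-state unemployment rate ≈ 6.68%.

At steady state the flows balance: s·E = f·U, so U/(E+U) = s/(s+f).
u* = 1.51 / (1.51 + 21.1) = 1.51 / 22.61 = 6.68%.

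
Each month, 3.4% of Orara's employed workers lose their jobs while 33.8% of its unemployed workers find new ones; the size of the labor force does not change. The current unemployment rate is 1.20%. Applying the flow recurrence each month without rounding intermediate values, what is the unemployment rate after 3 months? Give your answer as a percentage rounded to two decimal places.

Unemployment rate after three months ≈ 7.17%.

With a fixed labor force, u_{t+1} = u_t + s·(1−u_t) − f·u_t = u_t·(1−s−f) + s.
Here 1−s−f = 0.628 and s = 0.034.
u_1 = 0.012000 × 0.628 + 0.034 = 0.041536.
u_2 = 0.041536 × 0.628 + 0.034 = 0.060085.
u_3 = 0.060085 × 0.628 + 0.034 = 0.071733.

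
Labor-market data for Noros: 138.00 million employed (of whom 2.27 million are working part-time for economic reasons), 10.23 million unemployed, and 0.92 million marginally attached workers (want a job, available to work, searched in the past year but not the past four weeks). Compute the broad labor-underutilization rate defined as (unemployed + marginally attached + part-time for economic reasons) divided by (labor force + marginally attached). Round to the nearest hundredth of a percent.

Broad underutilization rate ≈ 9.00%.

Labor force = 138.00 + 10.23 = 148.23 million.
Numerator = 10.23 + 0.92 + 2.27 = 13.42 million.
Denominator = 148.23 + 0.92 = 149.15 million.
Broad rate = 13.42 / 149.15 = 9.00%.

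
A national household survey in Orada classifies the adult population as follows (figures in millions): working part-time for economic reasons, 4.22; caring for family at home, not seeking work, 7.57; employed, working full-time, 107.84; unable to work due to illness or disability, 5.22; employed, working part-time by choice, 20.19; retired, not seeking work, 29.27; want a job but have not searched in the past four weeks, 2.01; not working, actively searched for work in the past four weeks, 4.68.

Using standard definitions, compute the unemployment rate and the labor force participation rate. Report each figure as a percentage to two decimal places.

Employed = 4.22 + 107.84 + 20.19 = 132.25 million (anyone who worked, including part-time for economic reasons, counts as employed).
Unemployed = 4.68 million.
Labor force = 132.25 + 4.68 = 136.93 million.
Not in labor force = 7.57 + 5.22 + 29.27 + 2.01 = 44.07 million (those not working and not actively searching are outside the labor force — including those who want a job but have given up searching).
Civilian working-age population = 136.93 + 44.07 = 181.00 million.
Unemployment rate = 4.68 / 136.93 = 3.42%.
Labor force participation rate = 136.93 / 181.00 = 75.65%.

Unemployment rate ≈ 3.42%; labor force participation rate ≈ 75.65%.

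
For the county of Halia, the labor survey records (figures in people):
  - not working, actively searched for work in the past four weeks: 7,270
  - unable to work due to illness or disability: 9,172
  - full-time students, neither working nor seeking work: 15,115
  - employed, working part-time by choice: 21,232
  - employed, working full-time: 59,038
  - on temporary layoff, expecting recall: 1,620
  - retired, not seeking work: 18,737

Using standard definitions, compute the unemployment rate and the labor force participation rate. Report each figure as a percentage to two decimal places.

Employed = 21,232 + 59,038 = 80,270.
Unemployed = 7,270 + 1,620 = 8,890 (jobless and actively searching, or on temporary layoff).
Labor force = 80,270 + 8,890 = 89,160.
Not in labor force = 9,172 + 15,115 + 18,737 = 43,024 (those not working and not actively searching are outside the labor force).
Civilian working-age population = 89,160 + 43,024 = 132,184.
Unemployment rate = 8,890 / 89,160 = 9.97%.
Labor force participation rate = 89,160 / 132,184 = 67.45%.

Unemployment rate ≈ 9.97%; labor force participation rate ≈ 67.45%.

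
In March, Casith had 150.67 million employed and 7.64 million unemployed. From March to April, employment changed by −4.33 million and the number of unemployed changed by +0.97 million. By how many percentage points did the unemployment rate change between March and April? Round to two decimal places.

March: labor force = 150.67 + 7.64 = 158.31; u = 7.64/158.31 = 4.83%.
April: labor force = 146.34 + 8.61 = 154.95; u = 8.61/154.95 = 5.56%.
Change = 5.56% − 4.83% = +0.73 pp.

The unemployment rate changed by +0.73 percentage points.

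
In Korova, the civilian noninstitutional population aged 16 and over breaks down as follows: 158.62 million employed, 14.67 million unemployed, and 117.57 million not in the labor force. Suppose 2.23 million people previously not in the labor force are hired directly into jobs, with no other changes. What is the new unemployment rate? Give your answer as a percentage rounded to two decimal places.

Initially, labor force = 158.62 + 14.67 = 173.29 million, so u = 14.67/173.29 = 8.47%.
After the change, employed and labor force both rise by 2.23; unemployed unchanged → E = 160.85, U = 14.67, labor force = 175.52 million.
New unemployment rate = 14.67 / 175.52 = 8.36%.

New unemployment rate ≈ 8.36%.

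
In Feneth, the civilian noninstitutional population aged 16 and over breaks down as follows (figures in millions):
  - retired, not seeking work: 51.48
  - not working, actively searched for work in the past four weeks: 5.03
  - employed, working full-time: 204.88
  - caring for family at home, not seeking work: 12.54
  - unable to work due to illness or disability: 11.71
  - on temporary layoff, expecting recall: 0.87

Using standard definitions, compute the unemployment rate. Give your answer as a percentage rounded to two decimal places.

Employed = 204.88 million.
Unemployed = 5.03 + 0.87 = 5.90 million (jobless and actively searching, or on temporary layoff).
Labor force = 204.88 + 5.90 = 210.78 million.
Unemployment rate = 5.90 / 210.78 = 2.80%.

Unemployment rate ≈ 2.80%.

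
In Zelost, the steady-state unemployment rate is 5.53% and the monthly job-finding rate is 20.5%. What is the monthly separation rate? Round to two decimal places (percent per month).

Separation rate ≈ 1.20% per month.

From u* = s/(s+f): s = u·f/(1−u).
s = 0.0553 × 20.5 / (1 − 0.0553) = 1.1337 / 0.9447 ≈ 1.20% per month.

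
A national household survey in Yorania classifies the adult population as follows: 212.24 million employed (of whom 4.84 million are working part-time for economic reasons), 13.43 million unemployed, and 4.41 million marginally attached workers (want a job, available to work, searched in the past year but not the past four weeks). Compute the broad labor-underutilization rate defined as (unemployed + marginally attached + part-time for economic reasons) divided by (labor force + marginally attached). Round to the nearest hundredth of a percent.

Broad underutilization rate ≈ 9.86%.

Labor force = 212.24 + 13.43 = 225.67 million.
Numerator = 13.43 + 4.41 + 4.84 = 22.68 million.
Denominator = 225.67 + 4.41 = 230.08 million.
Broad rate = 22.68 / 230.08 = 9.86%.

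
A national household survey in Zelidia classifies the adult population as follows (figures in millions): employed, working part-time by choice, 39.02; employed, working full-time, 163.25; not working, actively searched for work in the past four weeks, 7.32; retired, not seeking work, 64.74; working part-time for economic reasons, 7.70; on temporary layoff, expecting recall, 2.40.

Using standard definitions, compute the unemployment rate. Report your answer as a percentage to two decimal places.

Unemployment rate ≈ 4.42%.

Employed = 39.02 + 163.25 + 7.70 = 209.97 million (anyone who worked, including part-time for economic reasons, counts as employed).
Unemployed = 7.32 + 2.40 = 9.72 million (jobless and actively searching, or on temporary layoff).
Labor force = 209.97 + 9.72 = 219.69 million.
Unemployment rate = 9.72 / 219.69 = 4.42%.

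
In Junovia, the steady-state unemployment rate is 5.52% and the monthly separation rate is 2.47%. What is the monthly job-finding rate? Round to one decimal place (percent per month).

From u* = s/(s+f): f = s·(1−u)/u.
f = 2.47 × (1 − 0.0552) / 0.0552 = 2.3337 / 0.0552 ≈ 42.3% per month.

Job-finding rate ≈ 42.3% per month.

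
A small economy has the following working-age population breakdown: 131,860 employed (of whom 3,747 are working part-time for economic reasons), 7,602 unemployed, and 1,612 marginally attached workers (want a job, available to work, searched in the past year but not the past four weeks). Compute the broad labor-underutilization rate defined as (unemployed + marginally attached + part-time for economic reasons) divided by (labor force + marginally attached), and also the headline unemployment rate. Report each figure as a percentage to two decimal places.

Broad underutilization rate ≈ 9.19%; headline unemployment rate ≈ 5.45%.

Labor force = 131,860 + 7,602 = 139,462.
Numerator = 7,602 + 1,612 + 3,747 = 12,961.
Denominator = 139,462 + 1,612 = 141,074.
Broad rate = 12,961 / 141,074 = 9.19%.
Headline unemployment rate = 7,602 / 139,462 = 5.45%.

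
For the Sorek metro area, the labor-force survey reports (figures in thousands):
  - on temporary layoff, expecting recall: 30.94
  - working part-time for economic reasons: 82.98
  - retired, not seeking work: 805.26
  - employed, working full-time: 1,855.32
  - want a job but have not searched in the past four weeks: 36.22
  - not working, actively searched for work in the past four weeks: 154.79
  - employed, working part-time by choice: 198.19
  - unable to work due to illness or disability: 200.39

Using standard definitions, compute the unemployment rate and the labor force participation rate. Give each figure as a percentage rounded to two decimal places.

Employed = 82.98 + 1,855.32 + 198.19 = 2,136.49 thousand (anyone who worked, including part-time for economic reasons, counts as employed).
Unemployed = 30.94 + 154.79 = 185.73 thousand (jobless and actively searching, or on temporary layoff).
Labor force = 2,136.49 + 185.73 = 2,322.22 thousand.
Not in labor force = 805.26 + 36.22 + 200.39 = 1,041.87 thousand (those not working and not actively searching are outside the labor force — including those who want a job but have given up searching).
Civilian working-age population = 2,322.22 + 1,041.87 = 3,364.09 thousand.
Unemployment rate = 185.73 / 2,322.22 = 8.00%.
Labor force participation rate = 2,322.22 / 3,364.09 = 69.03%.

Unemployment rate ≈ 8.00%; labor force participation rate ≈ 69.03%.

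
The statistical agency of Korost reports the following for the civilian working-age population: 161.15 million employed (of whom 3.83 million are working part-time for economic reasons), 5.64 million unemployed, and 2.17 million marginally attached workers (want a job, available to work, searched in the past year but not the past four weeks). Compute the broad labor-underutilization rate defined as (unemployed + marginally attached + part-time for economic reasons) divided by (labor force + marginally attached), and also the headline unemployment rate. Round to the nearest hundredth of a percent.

Labor force = 161.15 + 5.64 = 166.79 million.
Numerator = 5.64 + 2.17 + 3.83 = 11.64 million.
Denominator = 166.79 + 2.17 = 168.96 million.
Broad rate = 11.64 / 168.96 = 6.89%.
Headline unemployment rate = 5.64 / 166.79 = 3.38%.

Broad underutilization rate ≈ 6.89%; headline unemployment rate ≈ 3.38%.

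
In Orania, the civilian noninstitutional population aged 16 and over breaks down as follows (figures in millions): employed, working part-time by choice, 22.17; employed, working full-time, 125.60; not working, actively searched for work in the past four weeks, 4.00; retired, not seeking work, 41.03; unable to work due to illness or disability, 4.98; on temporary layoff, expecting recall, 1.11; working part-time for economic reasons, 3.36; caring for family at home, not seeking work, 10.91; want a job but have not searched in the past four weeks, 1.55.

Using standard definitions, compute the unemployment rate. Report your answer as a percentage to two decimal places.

Unemployment rate ≈ 3.27%.

Employed = 22.17 + 125.60 + 3.36 = 151.13 million (anyone who worked, including part-time for economic reasons, counts as employed).
Unemployed = 4.00 + 1.11 = 5.11 million (jobless and actively searching, or on temporary layoff).
Labor force = 151.13 + 5.11 = 156.24 million.
Unemployment rate = 5.11 / 156.24 = 3.27%.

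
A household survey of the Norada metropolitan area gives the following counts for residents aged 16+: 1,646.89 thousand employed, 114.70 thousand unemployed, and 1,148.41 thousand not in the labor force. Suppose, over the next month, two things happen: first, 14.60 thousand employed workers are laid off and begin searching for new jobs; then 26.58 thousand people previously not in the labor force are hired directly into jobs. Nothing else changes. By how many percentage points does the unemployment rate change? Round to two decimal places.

The unemployment rate changes by +0.72 percentage points.

Initially, labor force = 1,646.89 + 114.70 = 1,761.59 thousand, so u = 114.70/1,761.59 = 6.51%.
After the first change, employed falls and unemployed rises by 14.60; labor force unchanged → E = 1,632.29, U = 129.30, labor force = 1,761.59 thousand.
After the second change, employed and labor force both rise by 26.58; unemployed unchanged → E = 1,658.87, U = 129.30, labor force = 1,788.17 thousand.
New unemployment rate = 129.30 / 1,788.17 = 7.23%.
Change = 7.23% − 6.51% = +0.72 percentage points.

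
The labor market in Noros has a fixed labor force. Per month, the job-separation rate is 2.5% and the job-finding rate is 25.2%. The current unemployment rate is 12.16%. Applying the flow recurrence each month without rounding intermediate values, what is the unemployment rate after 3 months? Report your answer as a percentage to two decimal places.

Unemployment rate after three months ≈ 10.21%.

With a fixed labor force, u_{t+1} = u_t + s·(1−u_t) − f·u_t = u_t·(1−s−f) + s.
Here 1−s−f = 0.723 and s = 0.025.
u_1 = 0.121600 × 0.723 + 0.025 = 0.112917.
u_2 = 0.112917 × 0.723 + 0.025 = 0.106639.
u_3 = 0.106639 × 0.723 + 0.025 = 0.102100.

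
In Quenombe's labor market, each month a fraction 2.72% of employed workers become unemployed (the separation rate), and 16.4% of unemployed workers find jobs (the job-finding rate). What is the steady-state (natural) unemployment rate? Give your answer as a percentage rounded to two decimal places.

Steady-state unemployment rate ≈ 14.23%.

At steady state the flows balance: s·E = f·U, so U/(E+U) = s/(s+f).
u* = 2.72 / (2.72 + 16.4) = 2.72 / 19.12 = 14.23%.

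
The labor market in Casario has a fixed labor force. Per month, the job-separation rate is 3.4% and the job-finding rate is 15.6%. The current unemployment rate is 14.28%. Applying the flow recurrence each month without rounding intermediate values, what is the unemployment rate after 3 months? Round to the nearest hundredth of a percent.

With a fixed labor force, u_{t+1} = u_t + s·(1−u_t) − f·u_t = u_t·(1−s−f) + s.
Here 1−s−f = 0.810 and s = 0.034.
u_1 = 0.142800 × 0.810 + 0.034 = 0.149668.
u_2 = 0.149668 × 0.810 + 0.034 = 0.155231.
u_3 = 0.155231 × 0.810 + 0.034 = 0.159737.

Unemployment rate after three months ≈ 15.97%.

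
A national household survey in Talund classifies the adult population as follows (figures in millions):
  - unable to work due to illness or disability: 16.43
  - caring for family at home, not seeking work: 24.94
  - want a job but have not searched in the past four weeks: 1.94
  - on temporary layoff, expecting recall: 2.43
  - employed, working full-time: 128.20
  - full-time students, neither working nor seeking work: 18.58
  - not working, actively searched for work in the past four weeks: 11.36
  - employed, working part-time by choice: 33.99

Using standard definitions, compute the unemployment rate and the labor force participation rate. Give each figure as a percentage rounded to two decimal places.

Unemployment rate ≈ 7.84%; labor force participation rate ≈ 73.98%.

Employed = 128.20 + 33.99 = 162.19 million.
Unemployed = 2.43 + 11.36 = 13.79 million (jobless and actively searching, or on temporary layoff).
Labor force = 162.19 + 13.79 = 175.98 million.
Not in labor force = 16.43 + 24.94 + 1.94 + 18.58 = 61.89 million (those not working and not actively searching are outside the labor force — including those who want a job but have given up searching).
Civilian working-age population = 175.98 + 61.89 = 237.87 million.
Unemployment rate = 13.79 / 175.98 = 7.84%.
Labor force participation rate = 175.98 / 237.87 = 73.98%.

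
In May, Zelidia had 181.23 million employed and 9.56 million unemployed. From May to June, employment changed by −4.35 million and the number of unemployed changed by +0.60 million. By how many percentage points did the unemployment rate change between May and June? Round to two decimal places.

The unemployment rate changed by +0.42 percentage points.

May: labor force = 181.23 + 9.56 = 190.79; u = 9.56/190.79 = 5.01%.
June: labor force = 176.88 + 10.16 = 187.04; u = 10.16/187.04 = 5.43%.
Change = 5.43% − 5.01% = +0.42 pp.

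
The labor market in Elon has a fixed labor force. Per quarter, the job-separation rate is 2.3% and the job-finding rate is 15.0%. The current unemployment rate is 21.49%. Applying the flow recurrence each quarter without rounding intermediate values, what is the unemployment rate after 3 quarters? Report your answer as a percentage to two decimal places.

Unemployment rate after three quarters ≈ 17.93%.

With a fixed labor force, u_{t+1} = u_t + s·(1−u_t) − f·u_t = u_t·(1−s−f) + s.
Here 1−s−f = 0.827 and s = 0.023.
u_1 = 0.214900 × 0.827 + 0.023 = 0.200722.
u_2 = 0.200722 × 0.827 + 0.023 = 0.188997.
u_3 = 0.188997 × 0.827 + 0.023 = 0.179301.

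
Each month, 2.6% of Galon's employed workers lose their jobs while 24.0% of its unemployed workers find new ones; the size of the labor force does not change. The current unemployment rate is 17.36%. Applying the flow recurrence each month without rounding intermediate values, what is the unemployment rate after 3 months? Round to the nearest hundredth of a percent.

Unemployment rate after three months ≈ 12.77%.

With a fixed labor force, u_{t+1} = u_t + s·(1−u_t) − f·u_t = u_t·(1−s−f) + s.
Here 1−s−f = 0.734 and s = 0.026.
u_1 = 0.173600 × 0.734 + 0.026 = 0.153422.
u_2 = 0.153422 × 0.734 + 0.026 = 0.138612.
u_3 = 0.138612 × 0.734 + 0.026 = 0.127741.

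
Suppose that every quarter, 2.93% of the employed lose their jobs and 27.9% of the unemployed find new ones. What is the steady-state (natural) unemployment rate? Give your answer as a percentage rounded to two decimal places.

At steady state the flows balance: s·E = f·U, so U/(E+U) = s/(s+f).
u* = 2.93 / (2.93 + 27.9) = 2.93 / 30.83 = 9.50%.

Steady-state unemployment rate ≈ 9.50%.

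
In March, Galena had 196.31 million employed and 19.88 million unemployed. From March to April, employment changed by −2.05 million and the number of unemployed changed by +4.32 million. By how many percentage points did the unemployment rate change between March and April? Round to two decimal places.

The unemployment rate changed by +1.88 percentage points.

March: labor force = 196.31 + 19.88 = 216.19; u = 19.88/216.19 = 9.20%.
April: labor force = 194.26 + 24.20 = 218.46; u = 24.20/218.46 = 11.08%.
Change = 11.08% − 9.20% = +1.88 pp.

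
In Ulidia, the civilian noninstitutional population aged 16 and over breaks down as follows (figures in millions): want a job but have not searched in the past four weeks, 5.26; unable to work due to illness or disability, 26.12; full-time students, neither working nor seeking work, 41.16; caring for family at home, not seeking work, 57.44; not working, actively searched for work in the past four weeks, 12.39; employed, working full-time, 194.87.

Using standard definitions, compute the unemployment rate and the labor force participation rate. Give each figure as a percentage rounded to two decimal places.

Employed = 194.87 million.
Unemployed = 12.39 million.
Labor force = 194.87 + 12.39 = 207.26 million.
Not in labor force = 5.26 + 26.12 + 41.16 + 57.44 = 129.98 million (those not working and not actively searching are outside the labor force — including those who want a job but have given up searching).
Civilian working-age population = 207.26 + 129.98 = 337.24 million.
Unemployment rate = 12.39 / 207.26 = 5.98%.
Labor force participation rate = 207.26 / 337.24 = 61.46%.

Unemployment rate ≈ 5.98%; labor force participation rate ≈ 61.46%.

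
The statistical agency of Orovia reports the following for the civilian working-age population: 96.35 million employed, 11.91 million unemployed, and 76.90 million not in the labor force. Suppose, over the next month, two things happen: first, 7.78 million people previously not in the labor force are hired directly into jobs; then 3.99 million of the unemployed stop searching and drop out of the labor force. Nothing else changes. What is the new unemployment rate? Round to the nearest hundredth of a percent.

New unemployment rate ≈ 7.07%.

Initially, labor force = 96.35 + 11.91 = 108.26 million, so u = 11.91/108.26 = 11.00%.
After the first change, employed and labor force both rise by 7.78; unemployed unchanged → E = 104.13, U = 11.91, labor force = 116.04 million.
After the second change, unemployed and labor force both fall by 3.99 → E = 104.13, U = 7.92, labor force = 112.05 million.
New unemployment rate = 7.92 / 112.05 = 7.07%.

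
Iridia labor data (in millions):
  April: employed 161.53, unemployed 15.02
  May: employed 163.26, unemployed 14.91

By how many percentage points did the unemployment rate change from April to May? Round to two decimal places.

April: labor force = 161.53 + 15.02 = 176.55; u = 15.02/176.55 = 8.51%.
May: labor force = 163.26 + 14.91 = 178.17; u = 14.91/178.17 = 8.37%.
Change = 8.37% − 8.51% = −0.14 pp.

The unemployment rate changed by −0.14 percentage points.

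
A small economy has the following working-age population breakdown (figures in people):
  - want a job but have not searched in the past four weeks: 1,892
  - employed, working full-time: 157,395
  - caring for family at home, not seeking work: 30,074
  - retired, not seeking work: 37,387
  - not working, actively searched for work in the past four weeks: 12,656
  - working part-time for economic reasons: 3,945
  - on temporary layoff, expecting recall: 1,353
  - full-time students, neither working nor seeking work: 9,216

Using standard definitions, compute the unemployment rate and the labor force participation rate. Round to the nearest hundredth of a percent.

Unemployment rate ≈ 7.99%; labor force participation rate ≈ 69.06%.

Employed = 157,395 + 3,945 = 161,340 (anyone who worked, including part-time for economic reasons, counts as employed).
Unemployed = 12,656 + 1,353 = 14,009 (jobless and actively searching, or on temporary layoff).
Labor force = 161,340 + 14,009 = 175,349.
Not in labor force = 1,892 + 30,074 + 37,387 + 9,216 = 78,569 (those not working and not actively searching are outside the labor force — including those who want a job but have given up searching).
Civilian working-age population = 175,349 + 78,569 = 253,918.
Unemployment rate = 14,009 / 175,349 = 7.99%.
Labor force participation rate = 175,349 / 253,918 = 69.06%.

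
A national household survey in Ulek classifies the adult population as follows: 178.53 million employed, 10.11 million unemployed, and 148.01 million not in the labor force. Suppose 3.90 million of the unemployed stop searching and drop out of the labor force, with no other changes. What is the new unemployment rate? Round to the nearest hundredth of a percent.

Initially, labor force = 178.53 + 10.11 = 188.64 million, so u = 10.11/188.64 = 5.36%.
After the change, unemployed and labor force both fall by 3.90 → E = 178.53, U = 6.21, labor force = 184.74 million.
New unemployment rate = 6.21 / 184.74 = 3.36%.

New unemployment rate ≈ 3.36%.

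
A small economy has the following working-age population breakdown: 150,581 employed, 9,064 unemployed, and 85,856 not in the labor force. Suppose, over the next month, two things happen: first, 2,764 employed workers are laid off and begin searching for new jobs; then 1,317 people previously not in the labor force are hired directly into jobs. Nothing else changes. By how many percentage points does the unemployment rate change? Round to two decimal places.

The unemployment rate changes by +1.67 percentage points.

Initially, labor force = 150,581 + 9,064 = 159,645, so u = 9,064/159,645 = 5.68%.
After the first change, employed falls and unemployed rises by 2,764; labor force unchanged → E = 147,817, U = 11,828, labor force = 159,645.
After the second change, employed and labor force both rise by 1,317; unemployed unchanged → E = 149,134, U = 11,828, labor force = 160,962.
New unemployment rate = 11,828 / 160,962 = 7.35%.
Change = 7.35% − 5.68% = +1.67 percentage points.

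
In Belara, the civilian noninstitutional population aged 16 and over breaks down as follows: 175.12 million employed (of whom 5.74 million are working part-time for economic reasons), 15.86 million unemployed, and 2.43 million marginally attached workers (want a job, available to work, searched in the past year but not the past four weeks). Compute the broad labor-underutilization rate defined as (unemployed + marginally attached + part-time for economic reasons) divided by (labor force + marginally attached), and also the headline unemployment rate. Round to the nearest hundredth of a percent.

Broad underutilization rate ≈ 12.42%; headline unemployment rate ≈ 8.30%.

Labor force = 175.12 + 15.86 = 190.98 million.
Numerator = 15.86 + 2.43 + 5.74 = 24.03 million.
Denominator = 190.98 + 2.43 = 193.41 million.
Broad rate = 24.03 / 193.41 = 12.42%.
Headline unemployment rate = 15.86 / 190.98 = 8.30%.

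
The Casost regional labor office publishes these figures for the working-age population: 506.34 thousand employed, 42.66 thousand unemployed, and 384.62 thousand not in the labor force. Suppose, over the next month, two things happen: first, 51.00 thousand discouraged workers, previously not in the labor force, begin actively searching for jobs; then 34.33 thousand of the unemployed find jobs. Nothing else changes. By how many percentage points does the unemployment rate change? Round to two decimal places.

Initially, labor force = 506.34 + 42.66 = 549.00 thousand, so u = 42.66/549.00 = 7.77%.
After the first change, unemployed and labor force both rise by 51.00 → E = 506.34, U = 93.66, labor force = 600.00 thousand.
After the second change, unemployed falls and employed rises by 34.33; labor force unchanged → E = 540.67, U = 59.33, labor force = 600.00 thousand.
New unemployment rate = 59.33 / 600.00 = 9.89%.
Change = 9.89% − 7.77% = +2.12 percentage points.

The unemployment rate changes by +2.12 percentage points.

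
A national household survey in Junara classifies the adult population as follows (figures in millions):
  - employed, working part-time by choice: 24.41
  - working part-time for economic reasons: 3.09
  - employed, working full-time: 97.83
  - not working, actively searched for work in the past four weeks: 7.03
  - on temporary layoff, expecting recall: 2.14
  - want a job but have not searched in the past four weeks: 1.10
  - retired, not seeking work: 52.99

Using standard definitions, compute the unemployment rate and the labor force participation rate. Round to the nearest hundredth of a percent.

Employed = 24.41 + 3.09 + 97.83 = 125.33 million (anyone who worked, including part-time for economic reasons, counts as employed).
Unemployed = 7.03 + 2.14 = 9.17 million (jobless and actively searching, or on temporary layoff).
Labor force = 125.33 + 9.17 = 134.50 million.
Not in labor force = 1.10 + 52.99 = 54.09 million (those not working and not actively searching are outside the labor force — including those who want a job but have given up searching).
Civilian working-age population = 134.50 + 54.09 = 188.59 million.
Unemployment rate = 9.17 / 134.50 = 6.82%.
Labor force participation rate = 134.50 / 188.59 = 71.32%.

Unemployment rate ≈ 6.82%; labor force participation rate ≈ 71.32%.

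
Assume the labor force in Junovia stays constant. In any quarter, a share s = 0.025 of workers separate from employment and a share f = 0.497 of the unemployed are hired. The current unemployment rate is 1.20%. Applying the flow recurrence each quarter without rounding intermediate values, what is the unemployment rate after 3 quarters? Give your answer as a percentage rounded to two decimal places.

With a fixed labor force, u_{t+1} = u_t + s·(1−u_t) − f·u_t = u_t·(1−s−f) + s.
Here 1−s−f = 0.478 and s = 0.025.
u_1 = 0.012000 × 0.478 + 0.025 = 0.030736.
u_2 = 0.030736 × 0.478 + 0.025 = 0.039692.
u_3 = 0.039692 × 0.478 + 0.025 = 0.043973.

Unemployment rate after three quarters ≈ 4.40%.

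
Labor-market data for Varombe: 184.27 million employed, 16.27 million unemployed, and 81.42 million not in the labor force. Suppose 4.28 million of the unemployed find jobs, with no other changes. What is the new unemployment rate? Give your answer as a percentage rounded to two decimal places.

Initially, labor force = 184.27 + 16.27 = 200.54 million, so u = 16.27/200.54 = 8.11%.
After the change, unemployed falls and employed rises by 4.28; labor force unchanged → E = 188.55, U = 11.99, labor force = 200.54 million.
New unemployment rate = 11.99 / 200.54 = 5.98%.

New unemployment rate ≈ 5.98%.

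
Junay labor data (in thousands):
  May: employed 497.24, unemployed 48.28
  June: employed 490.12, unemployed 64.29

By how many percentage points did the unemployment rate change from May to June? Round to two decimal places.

May: labor force = 497.24 + 48.28 = 545.52; u = 48.28/545.52 = 8.85%.
June: labor force = 490.12 + 64.29 = 554.41; u = 64.29/554.41 = 11.60%.
Change = 11.60% − 8.85% = +2.75 pp.

The unemployment rate changed by +2.75 percentage points.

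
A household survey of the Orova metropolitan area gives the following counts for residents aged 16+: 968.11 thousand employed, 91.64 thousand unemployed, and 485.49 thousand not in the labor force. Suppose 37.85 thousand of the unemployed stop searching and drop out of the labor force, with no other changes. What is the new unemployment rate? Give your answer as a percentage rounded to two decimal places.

Initially, labor force = 968.11 + 91.64 = 1,059.75 thousand, so u = 91.64/1,059.75 = 8.65%.
After the change, unemployed and labor force both fall by 37.85 → E = 968.11, U = 53.79, labor force = 1,021.90 thousand.
New unemployment rate = 53.79 / 1,021.90 = 5.26%.

New unemployment rate ≈ 5.26%.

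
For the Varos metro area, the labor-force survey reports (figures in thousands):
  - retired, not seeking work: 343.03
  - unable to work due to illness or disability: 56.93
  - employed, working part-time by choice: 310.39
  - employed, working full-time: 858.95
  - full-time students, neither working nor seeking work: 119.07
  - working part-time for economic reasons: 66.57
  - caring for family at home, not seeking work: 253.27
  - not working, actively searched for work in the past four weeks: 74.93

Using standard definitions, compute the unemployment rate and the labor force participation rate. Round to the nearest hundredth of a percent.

Unemployment rate ≈ 5.72%; labor force participation rate ≈ 62.93%.

Employed = 310.39 + 858.95 + 66.57 = 1,235.91 thousand (anyone who worked, including part-time for economic reasons, counts as employed).
Unemployed = 74.93 thousand.
Labor force = 1,235.91 + 74.93 = 1,310.84 thousand.
Not in labor force = 343.03 + 56.93 + 119.07 + 253.27 = 772.30 thousand (those not working and not actively searching are outside the labor force).
Civilian working-age population = 1,310.84 + 772.30 = 2,083.14 thousand.
Unemployment rate = 74.93 / 1,310.84 = 5.72%.
Labor force participation rate = 1,310.84 / 2,083.14 = 62.93%.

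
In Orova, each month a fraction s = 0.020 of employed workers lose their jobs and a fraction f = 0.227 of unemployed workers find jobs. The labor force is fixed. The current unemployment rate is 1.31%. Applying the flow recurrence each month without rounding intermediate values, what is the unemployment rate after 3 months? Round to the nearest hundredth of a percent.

With a fixed labor force, u_{t+1} = u_t + s·(1−u_t) − f·u_t = u_t·(1−s−f) + s.
Here 1−s−f = 0.753 and s = 0.020.
u_1 = 0.013100 × 0.753 + 0.020 = 0.029864.
u_2 = 0.029864 × 0.753 + 0.020 = 0.042488.
u_3 = 0.042488 × 0.753 + 0.020 = 0.051993.

Unemployment rate after three months ≈ 5.20%.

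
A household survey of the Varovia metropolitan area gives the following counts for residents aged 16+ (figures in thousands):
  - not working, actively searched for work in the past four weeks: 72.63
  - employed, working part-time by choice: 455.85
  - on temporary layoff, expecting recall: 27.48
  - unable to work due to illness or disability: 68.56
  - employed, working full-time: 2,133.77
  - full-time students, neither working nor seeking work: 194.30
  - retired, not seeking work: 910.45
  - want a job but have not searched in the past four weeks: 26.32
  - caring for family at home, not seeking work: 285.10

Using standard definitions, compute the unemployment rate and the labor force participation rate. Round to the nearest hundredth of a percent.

Unemployment rate ≈ 3.72%; labor force participation rate ≈ 64.43%.

Employed = 455.85 + 2,133.77 = 2,589.62 thousand.
Unemployed = 72.63 + 27.48 = 100.11 thousand (jobless and actively searching, or on temporary layoff).
Labor force = 2,589.62 + 100.11 = 2,689.73 thousand.
Not in labor force = 68.56 + 194.30 + 910.45 + 26.32 + 285.10 = 1,484.73 thousand (those not working and not actively searching are outside the labor force — including those who want a job but have given up searching).
Civilian working-age population = 2,689.73 + 1,484.73 = 4,174.46 thousand.
Unemployment rate = 100.11 / 2,689.73 = 3.72%.
Labor force participation rate = 2,689.73 / 4,174.46 = 64.43%.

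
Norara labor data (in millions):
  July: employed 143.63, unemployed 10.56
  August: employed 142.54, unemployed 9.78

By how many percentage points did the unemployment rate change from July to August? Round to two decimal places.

July: labor force = 143.63 + 10.56 = 154.19; u = 10.56/154.19 = 6.85%.
August: labor force = 142.54 + 9.78 = 152.32; u = 9.78/152.32 = 6.42%.
Change = 6.42% − 6.85% = −0.43 pp.

The unemployment rate changed by −0.43 percentage points.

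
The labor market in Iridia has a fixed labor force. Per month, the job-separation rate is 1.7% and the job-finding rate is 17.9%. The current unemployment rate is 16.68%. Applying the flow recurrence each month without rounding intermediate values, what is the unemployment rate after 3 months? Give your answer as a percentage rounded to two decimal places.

With a fixed labor force, u_{t+1} = u_t + s·(1−u_t) − f·u_t = u_t·(1−s−f) + s.
Here 1−s−f = 0.804 and s = 0.017.
u_1 = 0.166800 × 0.804 + 0.017 = 0.151107.
u_2 = 0.151107 × 0.804 + 0.017 = 0.138490.
u_3 = 0.138490 × 0.804 + 0.017 = 0.128346.

Unemployment rate after three months ≈ 12.83%.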